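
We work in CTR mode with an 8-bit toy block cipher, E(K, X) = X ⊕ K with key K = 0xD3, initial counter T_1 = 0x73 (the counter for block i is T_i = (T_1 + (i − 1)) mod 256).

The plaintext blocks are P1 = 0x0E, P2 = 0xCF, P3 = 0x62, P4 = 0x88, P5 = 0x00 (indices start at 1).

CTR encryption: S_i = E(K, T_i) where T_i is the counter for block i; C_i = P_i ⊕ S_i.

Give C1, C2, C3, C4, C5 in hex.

C1 = 0xAE, C2 = 0x68, C3 = 0xC4, C4 = 0x2D, C5 = 0xA4

C1: T = 0x73, S = E(K, T) = 0xA0; 0x0E ⊕ 0xA0 = 0xAE.
C2: T = 0x74, S = E(K, T) = 0xA7; 0xCF ⊕ 0xA7 = 0x68.
C3: T = 0x75, S = E(K, T) = 0xA6; 0x62 ⊕ 0xA6 = 0xC4.
C4: T = 0x76, S = E(K, T) = 0xA5; 0x88 ⊕ 0xA5 = 0x2D.
C5: T = 0x77, S = E(K, T) = 0xA4; 0x00 ⊕ 0xA4 = 0xA4.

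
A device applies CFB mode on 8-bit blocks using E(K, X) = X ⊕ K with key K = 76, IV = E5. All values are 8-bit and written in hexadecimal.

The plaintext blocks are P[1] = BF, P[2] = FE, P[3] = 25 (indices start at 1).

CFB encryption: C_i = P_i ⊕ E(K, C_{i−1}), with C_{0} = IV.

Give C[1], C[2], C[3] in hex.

C[1] = 2C, C[2] = A4, C[3] = F7

C[1]: E(K, E5) = 93; BF ⊕ 93 = 2C.
C[2]: E(K, 2C) = 5A; FE ⊕ 5A = A4.
C[3]: E(K, A4) = D2; 25 ⊕ D2 = F7.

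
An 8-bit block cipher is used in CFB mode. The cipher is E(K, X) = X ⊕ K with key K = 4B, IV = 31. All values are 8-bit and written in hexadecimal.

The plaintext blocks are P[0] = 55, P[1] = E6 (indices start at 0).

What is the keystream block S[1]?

64

CFB encryption: C_i = P_i ⊕ E(K, C_{i−1}), with C_{−1} = IV.
C[0]: E(K, 31) = 7A; 55 ⊕ 7A = 2F.
C[1]: E(K, 2F) = 64; E6 ⊕ 64 = 82.
So S[1] = 64.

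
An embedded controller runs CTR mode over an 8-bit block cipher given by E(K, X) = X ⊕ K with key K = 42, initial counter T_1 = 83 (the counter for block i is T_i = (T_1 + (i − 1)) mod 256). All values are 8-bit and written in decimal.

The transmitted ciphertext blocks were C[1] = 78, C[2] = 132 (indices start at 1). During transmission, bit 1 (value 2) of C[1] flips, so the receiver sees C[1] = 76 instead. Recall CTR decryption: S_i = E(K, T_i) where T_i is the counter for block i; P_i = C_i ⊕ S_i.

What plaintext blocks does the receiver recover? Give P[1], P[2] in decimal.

P[1] = 53, P[2] = 250

Only C[1] changed, to 76. In CTR, a change in C_i flips the same bit in P_i only; the keystream is unaffected. Decrypting the received ciphertext:
P[1]: T = 83, S = E(K, T) = 121; 76 ⊕ 121 = 53.
P[2]: T = 84, S = E(K, T) = 126; 132 ⊕ 126 = 250.
Blocks that differ from the original plaintext: P[1].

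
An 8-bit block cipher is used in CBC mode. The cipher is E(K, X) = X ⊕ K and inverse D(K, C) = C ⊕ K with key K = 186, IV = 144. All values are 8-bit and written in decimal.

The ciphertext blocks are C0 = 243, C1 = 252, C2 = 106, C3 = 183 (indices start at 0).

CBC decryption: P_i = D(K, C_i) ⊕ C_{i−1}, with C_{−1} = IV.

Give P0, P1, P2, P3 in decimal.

P0: D(K, 243) = 73; 73 ⊕ 144 = 217.
P1: D(K, 252) = 70; 70 ⊕ 243 = 181.
P2: D(K, 106) = 208; 208 ⊕ 252 = 44.
P3: D(K, 183) = 13; 13 ⊕ 106 = 103.

P0 = 217, P1 = 181, P2 = 44, P3 = 103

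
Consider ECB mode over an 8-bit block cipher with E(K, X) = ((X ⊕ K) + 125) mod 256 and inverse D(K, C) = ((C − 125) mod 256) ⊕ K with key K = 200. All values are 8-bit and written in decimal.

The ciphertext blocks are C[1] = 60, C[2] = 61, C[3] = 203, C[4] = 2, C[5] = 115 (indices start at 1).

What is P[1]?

P[1] = 119

ECB decryption: P_i = D(K, C_i).
P[1]: D(K, 60) = 119.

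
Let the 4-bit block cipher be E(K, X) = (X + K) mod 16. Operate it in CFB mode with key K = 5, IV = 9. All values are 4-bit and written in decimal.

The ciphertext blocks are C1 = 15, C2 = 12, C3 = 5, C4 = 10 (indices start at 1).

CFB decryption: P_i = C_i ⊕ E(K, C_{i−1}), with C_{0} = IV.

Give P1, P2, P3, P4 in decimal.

P1 = 1, P2 = 8, P3 = 4, P4 = 0

P1: E(K, 9) = 14; 15 ⊕ 14 = 1.
P2: E(K, 15) = 4; 12 ⊕ 4 = 8.
P3: E(K, 12) = 1; 5 ⊕ 1 = 4.
P4: E(K, 5) = 10; 10 ⊕ 10 = 0.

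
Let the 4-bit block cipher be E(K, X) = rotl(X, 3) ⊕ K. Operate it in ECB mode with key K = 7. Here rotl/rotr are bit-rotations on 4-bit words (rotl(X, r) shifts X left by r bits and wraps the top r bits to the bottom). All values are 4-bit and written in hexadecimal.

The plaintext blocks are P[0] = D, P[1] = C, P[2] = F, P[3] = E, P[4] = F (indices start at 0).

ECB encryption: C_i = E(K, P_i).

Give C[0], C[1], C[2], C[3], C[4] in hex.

C[0]: E(K, D) = 9.
C[1]: E(K, C) = 1.
C[2]: E(K, F) = 8.
C[3]: E(K, E) = 0.
C[4]: E(K, F) = 8.

C[0] = 9, C[1] = 1, C[2] = 8, C[3] = 0, C[4] = 8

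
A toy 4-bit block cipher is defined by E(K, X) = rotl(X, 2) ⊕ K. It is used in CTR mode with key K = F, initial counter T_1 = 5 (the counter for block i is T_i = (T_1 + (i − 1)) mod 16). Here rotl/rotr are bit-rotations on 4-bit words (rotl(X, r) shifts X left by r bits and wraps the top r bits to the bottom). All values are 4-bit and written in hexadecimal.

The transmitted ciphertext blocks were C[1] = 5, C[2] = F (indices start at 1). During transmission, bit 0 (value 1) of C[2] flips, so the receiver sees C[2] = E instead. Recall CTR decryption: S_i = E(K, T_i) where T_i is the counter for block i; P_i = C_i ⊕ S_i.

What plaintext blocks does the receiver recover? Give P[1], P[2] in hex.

P[1] = F, P[2] = 8

Only C[2] changed, to E. In CTR, a change in C_i flips the same bit in P_i only; the keystream is unaffected. Decrypting the received ciphertext:
P[1]: T = 5, S = E(K, T) = A; 5 ⊕ A = F.
P[2]: T = 6, S = E(K, T) = 6; E ⊕ 6 = 8.
Blocks that differ from the original plaintext: P[2].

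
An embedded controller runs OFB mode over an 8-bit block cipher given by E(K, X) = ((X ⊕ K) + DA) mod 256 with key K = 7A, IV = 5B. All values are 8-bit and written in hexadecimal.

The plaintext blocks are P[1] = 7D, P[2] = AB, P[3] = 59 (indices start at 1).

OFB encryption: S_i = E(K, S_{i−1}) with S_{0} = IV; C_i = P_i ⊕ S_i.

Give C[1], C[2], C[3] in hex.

C[1] = 86, C[2] = F0, C[3] = A2

C[1]: S = E(K, 5B) = FB; 7D ⊕ FB = 86.
C[2]: S = E(K, FB) = 5B; AB ⊕ 5B = F0.
C[3]: S = E(K, 5B) = FB; 59 ⊕ FB = A2.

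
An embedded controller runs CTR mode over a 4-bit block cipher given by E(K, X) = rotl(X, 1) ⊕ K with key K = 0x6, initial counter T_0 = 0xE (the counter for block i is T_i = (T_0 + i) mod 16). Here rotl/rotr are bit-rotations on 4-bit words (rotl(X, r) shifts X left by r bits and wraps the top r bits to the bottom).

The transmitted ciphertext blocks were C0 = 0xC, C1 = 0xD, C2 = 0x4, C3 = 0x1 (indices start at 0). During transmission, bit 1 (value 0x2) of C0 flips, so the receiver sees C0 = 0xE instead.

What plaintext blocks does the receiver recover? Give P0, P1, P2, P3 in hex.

P0 = 0x5, P1 = 0x4, P2 = 0x2, P3 = 0x5

CTR decryption: S_i = E(K, T_i) where T_i is the counter for block i; P_i = C_i ⊕ S_i.
Only C0 changed, to 0xE. In CTR, a change in C_i flips the same bit in P_i only; the keystream is unaffected. Decrypting the received ciphertext:
P0: T = 0xE, S = E(K, T) = 0xB; 0xE ⊕ 0xB = 0x5.
P1: T = 0xF, S = E(K, T) = 0x9; 0xD ⊕ 0x9 = 0x4.
P2: T = 0x0, S = E(K, T) = 0x6; 0x4 ⊕ 0x6 = 0x2.
P3: T = 0x1, S = E(K, T) = 0x4; 0x1 ⊕ 0x4 = 0x5.
Blocks that differ from the original plaintext: P0.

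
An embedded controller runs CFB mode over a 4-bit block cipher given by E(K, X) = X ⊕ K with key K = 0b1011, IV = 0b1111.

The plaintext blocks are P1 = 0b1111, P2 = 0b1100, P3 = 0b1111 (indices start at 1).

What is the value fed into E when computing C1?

CFB encryption: C_i = P_i ⊕ E(K, C_{i−1}), with C_{0} = IV.
C1: E(K, 0b1111) = 0b0100; 0b1111 ⊕ 0b0100 = 0b1011.
So the input to E for block 1 is 0b1111.

0b1111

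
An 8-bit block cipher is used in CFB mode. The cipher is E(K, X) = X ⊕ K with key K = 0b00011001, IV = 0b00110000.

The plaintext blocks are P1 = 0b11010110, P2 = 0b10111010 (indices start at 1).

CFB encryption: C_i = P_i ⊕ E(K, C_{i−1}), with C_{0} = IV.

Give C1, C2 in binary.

C1 = 0b11111111, C2 = 0b01011100

C1: E(K, 0b00110000) = 0b00101001; 0b11010110 ⊕ 0b00101001 = 0b11111111.
C2: E(K, 0b11111111) = 0b11100110; 0b10111010 ⊕ 0b11100110 = 0b01011100.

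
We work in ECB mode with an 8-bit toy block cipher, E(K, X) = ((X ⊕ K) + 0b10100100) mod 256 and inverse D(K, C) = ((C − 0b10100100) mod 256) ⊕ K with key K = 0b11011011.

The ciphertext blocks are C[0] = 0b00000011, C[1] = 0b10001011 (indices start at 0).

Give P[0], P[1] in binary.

ECB decryption: P_i = D(K, C_i).
P[0]: D(K, 0b00000011) = 0b10000100.
P[1]: D(K, 0b10001011) = 0b00111100.

P[0] = 0b10000100, P[1] = 0b00111100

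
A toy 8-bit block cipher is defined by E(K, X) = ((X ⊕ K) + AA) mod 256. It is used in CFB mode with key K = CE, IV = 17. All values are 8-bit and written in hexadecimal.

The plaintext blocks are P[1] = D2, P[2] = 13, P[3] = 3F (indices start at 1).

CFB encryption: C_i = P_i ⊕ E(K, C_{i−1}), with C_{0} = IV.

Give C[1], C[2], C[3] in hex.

C[1]: E(K, 17) = 83; D2 ⊕ 83 = 51.
C[2]: E(K, 51) = 49; 13 ⊕ 49 = 5A.
C[3]: E(K, 5A) = 3E; 3F ⊕ 3E = 01.

C[1] = 51, C[2] = 5A, C[3] = 01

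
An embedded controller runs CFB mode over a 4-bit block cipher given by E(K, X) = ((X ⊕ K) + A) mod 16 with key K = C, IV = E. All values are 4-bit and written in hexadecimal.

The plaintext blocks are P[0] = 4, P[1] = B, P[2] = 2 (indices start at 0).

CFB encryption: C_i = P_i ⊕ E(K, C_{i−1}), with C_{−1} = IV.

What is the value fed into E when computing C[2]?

C[0]: E(K, E) = C; 4 ⊕ C = 8.
C[1]: E(K, 8) = E; B ⊕ E = 5.
C[2]: E(K, 5) = 3; 2 ⊕ 3 = 1.
So the input to E for block [2] is 5.

5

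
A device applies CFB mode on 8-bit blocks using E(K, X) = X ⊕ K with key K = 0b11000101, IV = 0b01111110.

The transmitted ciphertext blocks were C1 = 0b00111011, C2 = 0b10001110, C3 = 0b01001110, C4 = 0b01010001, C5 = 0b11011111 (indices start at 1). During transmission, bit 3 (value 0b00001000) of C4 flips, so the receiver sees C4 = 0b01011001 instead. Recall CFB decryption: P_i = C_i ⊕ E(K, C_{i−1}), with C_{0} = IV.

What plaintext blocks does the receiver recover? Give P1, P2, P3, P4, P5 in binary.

P1 = 0b10000000, P2 = 0b01110000, P3 = 0b00000101, P4 = 0b11010010, P5 = 0b01000011

Only C4 changed, to 0b01011001. In CFB, a change in C_i flips the same bit in P_i and garbles P_{i+1}. Decrypting the received ciphertext:
P1: E(K, 0b01111110) = 0b10111011; 0b00111011 ⊕ 0b10111011 = 0b10000000.
P2: E(K, 0b00111011) = 0b11111110; 0b10001110 ⊕ 0b11111110 = 0b01110000.
P3: E(K, 0b10001110) = 0b01001011; 0b01001110 ⊕ 0b01001011 = 0b00000101.
P4: E(K, 0b01001110) = 0b10001011; 0b01011001 ⊕ 0b10001011 = 0b11010010.
P5: E(K, 0b01011001) = 0b10011100; 0b11011111 ⊕ 0b10011100 = 0b01000011.
Blocks that differ from the original plaintext: P4, P5.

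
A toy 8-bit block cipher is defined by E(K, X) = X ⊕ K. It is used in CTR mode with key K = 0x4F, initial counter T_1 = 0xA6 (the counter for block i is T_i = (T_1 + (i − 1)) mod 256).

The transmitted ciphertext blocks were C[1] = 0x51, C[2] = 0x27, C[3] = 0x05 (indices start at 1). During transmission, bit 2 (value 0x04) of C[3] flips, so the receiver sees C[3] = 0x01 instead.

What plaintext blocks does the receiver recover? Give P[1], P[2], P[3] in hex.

P[1] = 0xB8, P[2] = 0xCF, P[3] = 0xE6

CTR decryption: S_i = E(K, T_i) where T_i is the counter for block i; P_i = C_i ⊕ S_i.
Only C[3] changed, to 0x01. In CTR, a change in C_i flips the same bit in P_i only; the keystream is unaffected. Decrypting the received ciphertext:
P[1]: T = 0xA6, S = E(K, T) = 0xE9; 0x51 ⊕ 0xE9 = 0xB8.
P[2]: T = 0xA7, S = E(K, T) = 0xE8; 0x27 ⊕ 0xE8 = 0xCF.
P[3]: T = 0xA8, S = E(K, T) = 0xE7; 0x01 ⊕ 0xE7 = 0xE6.
Blocks that differ from the original plaintext: P[3].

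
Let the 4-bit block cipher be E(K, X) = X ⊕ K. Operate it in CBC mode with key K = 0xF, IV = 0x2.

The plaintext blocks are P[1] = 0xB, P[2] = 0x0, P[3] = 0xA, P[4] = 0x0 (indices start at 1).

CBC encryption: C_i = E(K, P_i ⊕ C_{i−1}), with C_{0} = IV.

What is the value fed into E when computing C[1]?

C[1]: P[1] ⊕ 0x2 = 0x9; E(K, 0x9) = 0x6.
So the input to E for block [1] is 0x9.

0x9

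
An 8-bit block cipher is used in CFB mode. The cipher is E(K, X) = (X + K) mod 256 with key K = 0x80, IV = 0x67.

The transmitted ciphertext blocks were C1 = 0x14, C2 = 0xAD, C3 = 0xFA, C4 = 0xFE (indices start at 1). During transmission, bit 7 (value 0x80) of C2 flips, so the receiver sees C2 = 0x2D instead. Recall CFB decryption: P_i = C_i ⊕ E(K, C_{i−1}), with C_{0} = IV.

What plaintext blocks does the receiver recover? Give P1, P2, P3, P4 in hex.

P1 = 0xF3, P2 = 0xB9, P3 = 0x57, P4 = 0x84

Only C2 changed, to 0x2D. In CFB, a change in C_i flips the same bit in P_i and garbles P_{i+1}. Decrypting the received ciphertext:
P1: E(K, 0x67) = 0xE7; 0x14 ⊕ 0xE7 = 0xF3.
P2: E(K, 0x14) = 0x94; 0x2D ⊕ 0x94 = 0xB9.
P3: E(K, 0x2D) = 0xAD; 0xFA ⊕ 0xAD = 0x57.
P4: E(K, 0xFA) = 0x7A; 0xFE ⊕ 0x7A = 0x84.
Blocks that differ from the original plaintext: P2, P3.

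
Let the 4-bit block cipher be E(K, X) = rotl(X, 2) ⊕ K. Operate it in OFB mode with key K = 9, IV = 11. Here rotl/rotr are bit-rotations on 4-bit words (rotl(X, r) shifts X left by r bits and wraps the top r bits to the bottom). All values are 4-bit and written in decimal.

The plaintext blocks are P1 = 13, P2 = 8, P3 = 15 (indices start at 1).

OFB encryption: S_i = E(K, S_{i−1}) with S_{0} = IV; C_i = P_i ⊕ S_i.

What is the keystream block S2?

C1: S = E(K, 11) = 7; 13 ⊕ 7 = 10.
C2: S = E(K, 7) = 4; 8 ⊕ 4 = 12.
So S2 = 4.

4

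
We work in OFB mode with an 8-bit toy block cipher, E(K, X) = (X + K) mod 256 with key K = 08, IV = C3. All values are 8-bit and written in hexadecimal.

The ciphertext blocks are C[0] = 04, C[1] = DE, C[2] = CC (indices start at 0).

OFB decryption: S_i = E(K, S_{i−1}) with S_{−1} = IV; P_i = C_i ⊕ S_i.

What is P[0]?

P[0] = CF

P[0]: S = E(K, C3) = CB; 04 ⊕ CB = CF.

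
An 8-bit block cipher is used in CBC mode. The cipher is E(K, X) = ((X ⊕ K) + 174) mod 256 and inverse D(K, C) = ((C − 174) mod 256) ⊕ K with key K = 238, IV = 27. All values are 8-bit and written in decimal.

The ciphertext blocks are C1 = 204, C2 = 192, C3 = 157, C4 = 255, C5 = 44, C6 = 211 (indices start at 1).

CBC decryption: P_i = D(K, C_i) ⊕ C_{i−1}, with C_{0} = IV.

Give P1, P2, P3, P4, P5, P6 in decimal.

P1: D(K, 204) = 240; 240 ⊕ 27 = 235.
P2: D(K, 192) = 252; 252 ⊕ 204 = 48.
P3: D(K, 157) = 1; 1 ⊕ 192 = 193.
P4: D(K, 255) = 191; 191 ⊕ 157 = 34.
P5: D(K, 44) = 144; 144 ⊕ 255 = 111.
P6: D(K, 211) = 203; 203 ⊕ 44 = 231.

P1 = 235, P2 = 48, P3 = 193, P4 = 34, P5 = 111, P6 = 231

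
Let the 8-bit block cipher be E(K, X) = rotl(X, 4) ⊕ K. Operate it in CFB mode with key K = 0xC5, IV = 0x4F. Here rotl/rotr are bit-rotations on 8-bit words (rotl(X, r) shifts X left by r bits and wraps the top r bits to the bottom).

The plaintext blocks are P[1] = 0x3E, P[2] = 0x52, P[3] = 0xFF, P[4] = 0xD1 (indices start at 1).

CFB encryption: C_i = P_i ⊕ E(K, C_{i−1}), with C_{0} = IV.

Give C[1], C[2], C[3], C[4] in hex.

C[1] = 0x0F, C[2] = 0x67, C[3] = 0x4C, C[4] = 0xD0

C[1]: E(K, 0x4F) = 0x31; 0x3E ⊕ 0x31 = 0x0F.
C[2]: E(K, 0x0F) = 0x35; 0x52 ⊕ 0x35 = 0x67.
C[3]: E(K, 0x67) = 0xB3; 0xFF ⊕ 0xB3 = 0x4C.
C[4]: E(K, 0x4C) = 0x01; 0xD1 ⊕ 0x01 = 0xD0.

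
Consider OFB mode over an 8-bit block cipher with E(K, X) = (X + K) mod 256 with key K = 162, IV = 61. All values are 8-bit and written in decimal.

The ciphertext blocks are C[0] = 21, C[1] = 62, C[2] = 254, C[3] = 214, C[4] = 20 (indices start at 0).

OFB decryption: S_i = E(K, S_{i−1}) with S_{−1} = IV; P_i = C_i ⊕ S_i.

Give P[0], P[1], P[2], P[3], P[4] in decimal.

P[0]: S = E(K, 61) = 223; 21 ⊕ 223 = 202.
P[1]: S = E(K, 223) = 129; 62 ⊕ 129 = 191.
P[2]: S = E(K, 129) = 35; 254 ⊕ 35 = 221.
P[3]: S = E(K, 35) = 197; 214 ⊕ 197 = 19.
P[4]: S = E(K, 197) = 103; 20 ⊕ 103 = 115.

P[0] = 202, P[1] = 191, P[2] = 221, P[3] = 19, P[4] = 115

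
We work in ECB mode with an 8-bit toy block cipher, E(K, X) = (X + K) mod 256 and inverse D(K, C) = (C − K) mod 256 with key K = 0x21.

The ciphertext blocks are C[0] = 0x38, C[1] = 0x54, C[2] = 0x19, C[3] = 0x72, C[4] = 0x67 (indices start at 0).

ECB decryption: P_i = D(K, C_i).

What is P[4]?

P[4]: D(K, 0x67) = 0x46.

P[4] = 0x46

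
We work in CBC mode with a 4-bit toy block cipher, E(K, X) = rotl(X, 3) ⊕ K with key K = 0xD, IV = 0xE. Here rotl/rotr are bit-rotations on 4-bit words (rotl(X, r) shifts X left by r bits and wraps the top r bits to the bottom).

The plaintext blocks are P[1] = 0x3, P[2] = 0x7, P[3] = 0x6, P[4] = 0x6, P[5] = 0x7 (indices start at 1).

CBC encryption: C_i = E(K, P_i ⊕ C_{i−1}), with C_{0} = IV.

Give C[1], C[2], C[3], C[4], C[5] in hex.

C[1]: P[1] ⊕ 0xE = 0xD; E(K, 0xD) = 0x3.
C[2]: P[2] ⊕ 0x3 = 0x4; E(K, 0x4) = 0xF.
C[3]: P[3] ⊕ 0xF = 0x9; E(K, 0x9) = 0x1.
C[4]: P[4] ⊕ 0x1 = 0x7; E(K, 0x7) = 0x6.
C[5]: P[5] ⊕ 0x6 = 0x1; E(K, 0x1) = 0x5.

C[1] = 0x3, C[2] = 0xF, C[3] = 0x1, C[4] = 0x6, C[5] = 0x5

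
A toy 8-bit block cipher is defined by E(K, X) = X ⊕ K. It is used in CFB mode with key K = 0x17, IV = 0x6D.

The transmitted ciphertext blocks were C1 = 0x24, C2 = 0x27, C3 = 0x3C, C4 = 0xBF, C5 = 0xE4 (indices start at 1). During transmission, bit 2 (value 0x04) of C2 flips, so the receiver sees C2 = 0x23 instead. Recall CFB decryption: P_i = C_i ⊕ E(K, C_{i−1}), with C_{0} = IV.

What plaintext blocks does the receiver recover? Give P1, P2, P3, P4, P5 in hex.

Only C2 changed, to 0x23. In CFB, a change in C_i flips the same bit in P_i and garbles P_{i+1}. Decrypting the received ciphertext:
P1: E(K, 0x6D) = 0x7A; 0x24 ⊕ 0x7A = 0x5E.
P2: E(K, 0x24) = 0x33; 0x23 ⊕ 0x33 = 0x10.
P3: E(K, 0x23) = 0x34; 0x3C ⊕ 0x34 = 0x08.
P4: E(K, 0x3C) = 0x2B; 0xBF ⊕ 0x2B = 0x94.
P5: E(K, 0xBF) = 0xA8; 0xE4 ⊕ 0xA8 = 0x4C.
Blocks that differ from the original plaintext: P2, P3.

P1 = 0x5E, P2 = 0x10, P3 = 0x08, P4 = 0x94, P5 = 0x4C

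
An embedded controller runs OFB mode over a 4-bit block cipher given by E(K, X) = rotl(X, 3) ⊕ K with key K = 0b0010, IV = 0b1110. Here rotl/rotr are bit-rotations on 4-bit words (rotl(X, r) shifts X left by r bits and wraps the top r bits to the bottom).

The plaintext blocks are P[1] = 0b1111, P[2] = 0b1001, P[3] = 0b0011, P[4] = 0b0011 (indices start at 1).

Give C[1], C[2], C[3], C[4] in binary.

OFB encryption: S_i = E(K, S_{i−1}) with S_{0} = IV; C_i = P_i ⊕ S_i.
C[1]: S = E(K, 0b1110) = 0b0101; 0b1111 ⊕ 0b0101 = 0b1010.
C[2]: S = E(K, 0b0101) = 0b1000; 0b1001 ⊕ 0b1000 = 0b0001.
C[3]: S = E(K, 0b1000) = 0b0110; 0b0011 ⊕ 0b0110 = 0b0101.
C[4]: S = E(K, 0b0110) = 0b0001; 0b0011 ⊕ 0b0001 = 0b0010.

C[1] = 0b1010, C[2] = 0b0001, C[3] = 0b0101, C[4] = 0b0010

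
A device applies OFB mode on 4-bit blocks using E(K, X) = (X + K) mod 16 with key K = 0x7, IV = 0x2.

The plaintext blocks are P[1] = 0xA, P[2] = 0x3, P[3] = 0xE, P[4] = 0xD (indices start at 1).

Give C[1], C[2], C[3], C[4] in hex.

OFB encryption: S_i = E(K, S_{i−1}) with S_{0} = IV; C_i = P_i ⊕ S_i.
C[1]: S = E(K, 0x2) = 0x9; 0xA ⊕ 0x9 = 0x3.
C[2]: S = E(K, 0x9) = 0x0; 0x3 ⊕ 0x0 = 0x3.
C[3]: S = E(K, 0x0) = 0x7; 0xE ⊕ 0x7 = 0x9.
C[4]: S = E(K, 0x7) = 0xE; 0xD ⊕ 0xE = 0x3.

C[1] = 0x3, C[2] = 0x3, C[3] = 0x9, C[4] = 0x3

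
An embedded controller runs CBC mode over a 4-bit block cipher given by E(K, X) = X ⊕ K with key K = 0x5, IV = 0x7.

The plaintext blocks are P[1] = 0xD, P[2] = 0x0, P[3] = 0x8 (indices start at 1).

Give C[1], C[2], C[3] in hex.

C[1] = 0xF, C[2] = 0xA, C[3] = 0x7

CBC encryption: C_i = E(K, P_i ⊕ C_{i−1}), with C_{0} = IV.
C[1]: P[1] ⊕ 0x7 = 0xA; E(K, 0xA) = 0xF.
C[2]: P[2] ⊕ 0xF = 0xF; E(K, 0xF) = 0xA.
C[3]: P[3] ⊕ 0xA = 0x2; E(K, 0x2) = 0x7.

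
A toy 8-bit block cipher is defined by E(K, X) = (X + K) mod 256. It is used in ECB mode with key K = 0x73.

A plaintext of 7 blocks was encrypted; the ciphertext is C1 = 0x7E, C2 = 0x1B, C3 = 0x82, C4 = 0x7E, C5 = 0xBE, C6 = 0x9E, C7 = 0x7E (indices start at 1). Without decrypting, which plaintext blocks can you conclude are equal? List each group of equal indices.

ECB encrypts each block independently with the same key, so equal ciphertext blocks imply equal plaintext blocks.
C1 = C4 = C7 = 0x7E, so P1 = P4 = P7.

P1 = P4 = P7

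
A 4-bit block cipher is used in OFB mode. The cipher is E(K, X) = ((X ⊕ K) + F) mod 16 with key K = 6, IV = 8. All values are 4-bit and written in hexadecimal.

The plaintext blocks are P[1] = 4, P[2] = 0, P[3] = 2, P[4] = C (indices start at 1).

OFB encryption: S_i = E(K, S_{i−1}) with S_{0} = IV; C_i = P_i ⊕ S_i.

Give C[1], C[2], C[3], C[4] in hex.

C[1] = 9, C[2] = A, C[3] = 9, C[4] = 0

C[1]: S = E(K, 8) = D; 4 ⊕ D = 9.
C[2]: S = E(K, D) = A; 0 ⊕ A = A.
C[3]: S = E(K, A) = B; 2 ⊕ B = 9.
C[4]: S = E(K, B) = C; C ⊕ C = 0.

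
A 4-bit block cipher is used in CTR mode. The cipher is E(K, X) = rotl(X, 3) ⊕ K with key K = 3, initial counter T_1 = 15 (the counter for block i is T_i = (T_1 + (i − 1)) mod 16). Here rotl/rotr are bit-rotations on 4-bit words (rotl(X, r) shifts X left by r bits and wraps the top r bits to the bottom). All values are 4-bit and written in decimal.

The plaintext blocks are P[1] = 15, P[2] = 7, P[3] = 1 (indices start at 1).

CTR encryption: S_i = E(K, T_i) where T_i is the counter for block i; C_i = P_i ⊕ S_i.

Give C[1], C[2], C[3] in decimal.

C[1] = 3, C[2] = 4, C[3] = 10

C[1]: T = 15, S = E(K, T) = 12; 15 ⊕ 12 = 3.
C[2]: T = 0, S = E(K, T) = 3; 7 ⊕ 3 = 4.
C[3]: T = 1, S = E(K, T) = 11; 1 ⊕ 11 = 10.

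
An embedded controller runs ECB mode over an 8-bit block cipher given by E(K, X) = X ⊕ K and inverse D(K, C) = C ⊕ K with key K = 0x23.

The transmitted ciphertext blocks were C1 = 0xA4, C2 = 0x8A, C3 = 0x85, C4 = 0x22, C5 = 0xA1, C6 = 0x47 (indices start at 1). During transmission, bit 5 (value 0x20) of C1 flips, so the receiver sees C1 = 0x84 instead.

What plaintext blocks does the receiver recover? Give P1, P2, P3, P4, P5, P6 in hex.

ECB decryption: P_i = D(K, C_i).
Only C1 changed, to 0x84. In ECB, a change in C_i affects only P_i. Decrypting the received ciphertext:
P1: D(K, 0x84) = 0xA7.
P2: D(K, 0x8A) = 0xA9.
P3: D(K, 0x85) = 0xA6.
P4: D(K, 0x22) = 0x01.
P5: D(K, 0xA1) = 0x82.
P6: D(K, 0x47) = 0x64.
Blocks that differ from the original plaintext: P1.

P1 = 0xA7, P2 = 0xA9, P3 = 0xA6, P4 = 0x01, P5 = 0x82, P6 = 0x64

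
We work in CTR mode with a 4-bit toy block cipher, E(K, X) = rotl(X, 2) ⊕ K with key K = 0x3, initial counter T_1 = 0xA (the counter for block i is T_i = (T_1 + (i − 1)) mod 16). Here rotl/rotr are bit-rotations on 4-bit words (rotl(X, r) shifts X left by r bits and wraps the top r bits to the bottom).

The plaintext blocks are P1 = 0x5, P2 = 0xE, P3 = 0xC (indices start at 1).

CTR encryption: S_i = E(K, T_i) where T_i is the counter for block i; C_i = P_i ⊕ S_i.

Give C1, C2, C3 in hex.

C1 = 0xC, C2 = 0x3, C3 = 0xC

C1: T = 0xA, S = E(K, T) = 0x9; 0x5 ⊕ 0x9 = 0xC.
C2: T = 0xB, S = E(K, T) = 0xD; 0xE ⊕ 0xD = 0x3.
C3: T = 0xC, S = E(K, T) = 0x0; 0xC ⊕ 0x0 = 0xC.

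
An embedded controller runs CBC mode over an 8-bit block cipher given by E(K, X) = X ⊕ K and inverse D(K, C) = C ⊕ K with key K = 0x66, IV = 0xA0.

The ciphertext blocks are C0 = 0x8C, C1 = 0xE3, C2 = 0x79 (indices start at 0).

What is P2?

CBC decryption: P_i = D(K, C_i) ⊕ C_{i−1}, with C_{−1} = IV.
P2: D(K, 0x79) = 0x1F; 0x1F ⊕ 0xE3 = 0xFC.

P2 = 0xFC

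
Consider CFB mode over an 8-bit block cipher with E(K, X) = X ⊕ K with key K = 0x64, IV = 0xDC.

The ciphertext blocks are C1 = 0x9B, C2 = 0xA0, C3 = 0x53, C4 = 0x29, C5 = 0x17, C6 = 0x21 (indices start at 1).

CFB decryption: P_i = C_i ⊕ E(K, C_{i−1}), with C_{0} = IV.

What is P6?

P6: E(K, 0x17) = 0x73; 0x21 ⊕ 0x73 = 0x52.

P6 = 0x52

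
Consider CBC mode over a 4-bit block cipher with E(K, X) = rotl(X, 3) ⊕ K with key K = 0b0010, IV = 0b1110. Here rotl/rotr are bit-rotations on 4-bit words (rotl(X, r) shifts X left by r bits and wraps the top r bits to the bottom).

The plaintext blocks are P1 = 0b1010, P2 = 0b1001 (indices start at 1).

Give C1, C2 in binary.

CBC encryption: C_i = E(K, P_i ⊕ C_{i−1}), with C_{0} = IV.
C1: P1 ⊕ 0b1110 = 0b0100; E(K, 0b0100) = 0b0000.
C2: P2 ⊕ 0b0000 = 0b1001; E(K, 0b1001) = 0b1110.

C1 = 0b0000, C2 = 0b1110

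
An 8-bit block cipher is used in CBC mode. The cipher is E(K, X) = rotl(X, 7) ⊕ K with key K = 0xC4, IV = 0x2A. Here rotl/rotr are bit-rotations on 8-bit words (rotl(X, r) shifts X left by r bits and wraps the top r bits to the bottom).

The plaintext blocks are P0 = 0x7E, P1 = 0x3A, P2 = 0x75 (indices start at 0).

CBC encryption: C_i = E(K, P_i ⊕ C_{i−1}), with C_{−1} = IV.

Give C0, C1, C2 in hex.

C0: P0 ⊕ 0x2A = 0x54; E(K, 0x54) = 0xEE.
C1: P1 ⊕ 0xEE = 0xD4; E(K, 0xD4) = 0xAE.
C2: P2 ⊕ 0xAE = 0xDB; E(K, 0xDB) = 0x29.

C0 = 0xEE, C1 = 0xAE, C2 = 0x29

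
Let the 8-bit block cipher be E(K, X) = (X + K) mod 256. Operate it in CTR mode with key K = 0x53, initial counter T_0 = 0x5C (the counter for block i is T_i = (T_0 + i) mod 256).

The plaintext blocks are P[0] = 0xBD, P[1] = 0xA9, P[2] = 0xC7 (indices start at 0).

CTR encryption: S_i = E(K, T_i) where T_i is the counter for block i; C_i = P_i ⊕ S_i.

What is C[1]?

C[1] = 0x19

C[0]: T = 0x5C, S = E(K, T) = 0xAF; 0xBD ⊕ 0xAF = 0x12.
C[1]: T = 0x5D, S = E(K, T) = 0xB0; 0xA9 ⊕ 0xB0 = 0x19.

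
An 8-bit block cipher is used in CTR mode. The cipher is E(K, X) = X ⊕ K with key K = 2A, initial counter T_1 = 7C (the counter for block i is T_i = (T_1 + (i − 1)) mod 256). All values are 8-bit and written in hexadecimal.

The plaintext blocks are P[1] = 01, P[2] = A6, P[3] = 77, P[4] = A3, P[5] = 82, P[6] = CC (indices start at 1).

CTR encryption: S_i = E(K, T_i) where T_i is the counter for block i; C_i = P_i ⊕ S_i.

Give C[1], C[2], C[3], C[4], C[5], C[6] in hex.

C[1] = 57, C[2] = F1, C[3] = 23, C[4] = F6, C[5] = 28, C[6] = 67

C[1]: T = 7C, S = E(K, T) = 56; 01 ⊕ 56 = 57.
C[2]: T = 7D, S = E(K, T) = 57; A6 ⊕ 57 = F1.
C[3]: T = 7E, S = E(K, T) = 54; 77 ⊕ 54 = 23.
C[4]: T = 7F, S = E(K, T) = 55; A3 ⊕ 55 = F6.
C[5]: T = 80, S = E(K, T) = AA; 82 ⊕ AA = 28.
C[6]: T = 81, S = E(K, T) = AB; CC ⊕ AB = 67.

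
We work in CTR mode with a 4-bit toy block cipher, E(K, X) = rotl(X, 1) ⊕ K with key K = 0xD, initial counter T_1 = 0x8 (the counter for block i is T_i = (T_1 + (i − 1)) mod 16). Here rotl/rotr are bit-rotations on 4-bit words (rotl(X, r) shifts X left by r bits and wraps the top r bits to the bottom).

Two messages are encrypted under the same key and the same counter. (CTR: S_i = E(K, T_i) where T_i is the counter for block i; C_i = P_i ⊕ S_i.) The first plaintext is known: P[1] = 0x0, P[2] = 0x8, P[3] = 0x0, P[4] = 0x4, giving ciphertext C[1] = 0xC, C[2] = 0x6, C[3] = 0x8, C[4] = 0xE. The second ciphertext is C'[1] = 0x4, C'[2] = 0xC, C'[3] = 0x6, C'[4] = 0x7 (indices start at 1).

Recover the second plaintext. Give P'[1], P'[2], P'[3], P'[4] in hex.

In CTR with a reused counter, both messages share the same keystream S_i, so C_i ⊕ C'_i = P_i ⊕ P'_i and thus P'_i = P_i ⊕ C_i ⊕ C'_i.
P'[1]: 0x0 ⊕ 0xC ⊕ 0x4 = 0x8.
P'[2]: 0x8 ⊕ 0x6 ⊕ 0xC = 0x2.
P'[3]: 0x0 ⊕ 0x8 ⊕ 0x6 = 0xE.
P'[4]: 0x4 ⊕ 0xE ⊕ 0x7 = 0xD.

P'[1] = 0x8, P'[2] = 0x2, P'[3] = 0xE, P'[4] = 0xD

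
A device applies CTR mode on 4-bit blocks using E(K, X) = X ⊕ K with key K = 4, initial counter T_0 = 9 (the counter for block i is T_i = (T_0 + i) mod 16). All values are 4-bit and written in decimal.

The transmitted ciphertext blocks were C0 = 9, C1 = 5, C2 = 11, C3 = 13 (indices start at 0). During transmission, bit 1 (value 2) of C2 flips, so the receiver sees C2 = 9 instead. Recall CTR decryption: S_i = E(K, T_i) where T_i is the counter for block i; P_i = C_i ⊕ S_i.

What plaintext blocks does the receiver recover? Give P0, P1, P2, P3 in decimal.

Only C2 changed, to 9. In CTR, a change in C_i flips the same bit in P_i only; the keystream is unaffected. Decrypting the received ciphertext:
P0: T = 9, S = E(K, T) = 13; 9 ⊕ 13 = 4.
P1: T = 10, S = E(K, T) = 14; 5 ⊕ 14 = 11.
P2: T = 11, S = E(K, T) = 15; 9 ⊕ 15 = 6.
P3: T = 12, S = E(K, T) = 8; 13 ⊕ 8 = 5.
Blocks that differ from the original plaintext: P2.

P0 = 4, P1 = 11, P2 = 6, P3 = 5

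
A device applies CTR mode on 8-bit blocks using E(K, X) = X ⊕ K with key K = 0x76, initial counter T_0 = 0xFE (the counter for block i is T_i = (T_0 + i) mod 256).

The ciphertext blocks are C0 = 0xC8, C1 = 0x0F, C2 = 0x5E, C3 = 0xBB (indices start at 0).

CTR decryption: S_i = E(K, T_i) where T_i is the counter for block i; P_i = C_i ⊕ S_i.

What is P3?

P3 = 0xCC

P3: T = 0x01, S = E(K, T) = 0x77; 0xBB ⊕ 0x77 = 0xCC.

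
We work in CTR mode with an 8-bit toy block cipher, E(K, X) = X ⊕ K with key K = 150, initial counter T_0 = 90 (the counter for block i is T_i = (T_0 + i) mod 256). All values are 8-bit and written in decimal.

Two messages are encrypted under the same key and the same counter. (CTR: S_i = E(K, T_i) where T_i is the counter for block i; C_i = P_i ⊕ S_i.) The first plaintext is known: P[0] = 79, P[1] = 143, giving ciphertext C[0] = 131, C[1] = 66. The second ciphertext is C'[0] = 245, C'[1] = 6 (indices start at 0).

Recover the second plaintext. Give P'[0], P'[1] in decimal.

In CTR with a reused counter, both messages share the same keystream S_i, so C_i ⊕ C'_i = P_i ⊕ P'_i and thus P'_i = P_i ⊕ C_i ⊕ C'_i.
P'[0]: 79 ⊕ 131 ⊕ 245 = 57.
P'[1]: 143 ⊕ 66 ⊕ 6 = 203.

P'[0] = 57, P'[1] = 203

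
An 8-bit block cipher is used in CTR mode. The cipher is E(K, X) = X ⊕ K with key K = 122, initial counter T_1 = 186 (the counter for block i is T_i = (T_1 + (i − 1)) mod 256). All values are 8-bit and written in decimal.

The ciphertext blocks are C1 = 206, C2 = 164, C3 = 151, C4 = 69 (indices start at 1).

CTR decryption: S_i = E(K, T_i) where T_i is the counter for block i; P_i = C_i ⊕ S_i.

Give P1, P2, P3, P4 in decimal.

P1: T = 186, S = E(K, T) = 192; 206 ⊕ 192 = 14.
P2: T = 187, S = E(K, T) = 193; 164 ⊕ 193 = 101.
P3: T = 188, S = E(K, T) = 198; 151 ⊕ 198 = 81.
P4: T = 189, S = E(K, T) = 199; 69 ⊕ 199 = 130.

P1 = 14, P2 = 101, P3 = 81, P4 = 130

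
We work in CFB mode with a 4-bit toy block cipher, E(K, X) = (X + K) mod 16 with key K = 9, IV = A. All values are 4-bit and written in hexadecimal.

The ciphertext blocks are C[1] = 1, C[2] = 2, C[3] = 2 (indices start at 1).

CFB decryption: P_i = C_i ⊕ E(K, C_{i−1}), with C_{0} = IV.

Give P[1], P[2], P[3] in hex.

P[1] = 2, P[2] = 8, P[3] = 9

P[1]: E(K, A) = 3; 1 ⊕ 3 = 2.
P[2]: E(K, 1) = A; 2 ⊕ A = 8.
P[3]: E(K, 2) = B; 2 ⊕ B = 9.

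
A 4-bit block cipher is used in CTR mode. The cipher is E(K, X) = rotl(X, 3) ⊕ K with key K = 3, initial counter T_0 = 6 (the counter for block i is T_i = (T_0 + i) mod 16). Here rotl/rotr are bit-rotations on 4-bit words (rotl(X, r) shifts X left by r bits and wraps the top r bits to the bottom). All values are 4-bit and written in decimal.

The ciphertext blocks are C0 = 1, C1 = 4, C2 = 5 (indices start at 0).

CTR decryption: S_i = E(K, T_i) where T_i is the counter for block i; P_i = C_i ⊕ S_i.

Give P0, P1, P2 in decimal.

P0 = 1, P1 = 12, P2 = 2

P0: T = 6, S = E(K, T) = 0; 1 ⊕ 0 = 1.
P1: T = 7, S = E(K, T) = 8; 4 ⊕ 8 = 12.
P2: T = 8, S = E(K, T) = 7; 5 ⊕ 7 = 2.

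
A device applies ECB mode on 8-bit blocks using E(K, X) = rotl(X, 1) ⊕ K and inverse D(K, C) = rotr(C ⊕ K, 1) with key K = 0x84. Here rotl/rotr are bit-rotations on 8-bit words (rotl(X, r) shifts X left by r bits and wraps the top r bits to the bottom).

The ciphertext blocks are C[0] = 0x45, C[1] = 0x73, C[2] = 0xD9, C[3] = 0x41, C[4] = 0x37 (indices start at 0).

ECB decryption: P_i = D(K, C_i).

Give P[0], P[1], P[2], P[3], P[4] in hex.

P[0] = 0xE0, P[1] = 0xFB, P[2] = 0xAE, P[3] = 0xE2, P[4] = 0xD9

P[0]: D(K, 0x45) = 0xE0.
P[1]: D(K, 0x73) = 0xFB.
P[2]: D(K, 0xD9) = 0xAE.
P[3]: D(K, 0x41) = 0xE2.
P[4]: D(K, 0x37) = 0xD9.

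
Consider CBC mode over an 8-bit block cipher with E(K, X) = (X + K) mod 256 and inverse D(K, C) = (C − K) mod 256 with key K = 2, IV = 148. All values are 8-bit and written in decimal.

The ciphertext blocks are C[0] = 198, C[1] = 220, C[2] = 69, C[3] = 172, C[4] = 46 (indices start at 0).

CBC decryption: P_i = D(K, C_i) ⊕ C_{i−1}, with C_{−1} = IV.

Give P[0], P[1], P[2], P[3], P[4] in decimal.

P[0] = 80, P[1] = 28, P[2] = 159, P[3] = 239, P[4] = 128

P[0]: D(K, 198) = 196; 196 ⊕ 148 = 80.
P[1]: D(K, 220) = 218; 218 ⊕ 198 = 28.
P[2]: D(K, 69) = 67; 67 ⊕ 220 = 159.
P[3]: D(K, 172) = 170; 170 ⊕ 69 = 239.
P[4]: D(K, 46) = 44; 44 ⊕ 172 = 128.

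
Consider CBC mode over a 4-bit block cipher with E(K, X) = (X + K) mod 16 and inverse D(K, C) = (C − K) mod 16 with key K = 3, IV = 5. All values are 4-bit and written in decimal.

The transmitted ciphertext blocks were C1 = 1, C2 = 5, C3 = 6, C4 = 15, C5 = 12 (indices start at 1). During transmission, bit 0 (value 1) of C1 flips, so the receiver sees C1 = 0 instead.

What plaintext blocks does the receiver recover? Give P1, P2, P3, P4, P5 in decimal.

CBC decryption: P_i = D(K, C_i) ⊕ C_{i−1}, with C_{0} = IV.
Only C1 changed, to 0. In CBC, a change in C_i garbles P_i and flips the same bit in P_{i+1}. Decrypting the received ciphertext:
P1: D(K, 0) = 13; 13 ⊕ 5 = 8.
P2: D(K, 5) = 2; 2 ⊕ 0 = 2.
P3: D(K, 6) = 3; 3 ⊕ 5 = 6.
P4: D(K, 15) = 12; 12 ⊕ 6 = 10.
P5: D(K, 12) = 9; 9 ⊕ 15 = 6.
Blocks that differ from the original plaintext: P1, P2.

P1 = 8, P2 = 2, P3 = 6, P4 = 10, P5 = 6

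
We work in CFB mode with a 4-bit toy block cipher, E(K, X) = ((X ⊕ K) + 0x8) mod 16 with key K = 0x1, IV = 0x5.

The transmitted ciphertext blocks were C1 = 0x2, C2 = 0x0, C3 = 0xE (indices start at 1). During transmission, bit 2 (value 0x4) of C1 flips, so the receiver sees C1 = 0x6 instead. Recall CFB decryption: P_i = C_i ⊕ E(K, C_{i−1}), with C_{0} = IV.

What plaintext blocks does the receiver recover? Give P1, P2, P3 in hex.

P1 = 0xA, P2 = 0xF, P3 = 0x7

Only C1 changed, to 0x6. In CFB, a change in C_i flips the same bit in P_i and garbles P_{i+1}. Decrypting the received ciphertext:
P1: E(K, 0x5) = 0xC; 0x6 ⊕ 0xC = 0xA.
P2: E(K, 0x6) = 0xF; 0x0 ⊕ 0xF = 0xF.
P3: E(K, 0x0) = 0x9; 0xE ⊕ 0x9 = 0x7.
Blocks that differ from the original plaintext: P1, P2.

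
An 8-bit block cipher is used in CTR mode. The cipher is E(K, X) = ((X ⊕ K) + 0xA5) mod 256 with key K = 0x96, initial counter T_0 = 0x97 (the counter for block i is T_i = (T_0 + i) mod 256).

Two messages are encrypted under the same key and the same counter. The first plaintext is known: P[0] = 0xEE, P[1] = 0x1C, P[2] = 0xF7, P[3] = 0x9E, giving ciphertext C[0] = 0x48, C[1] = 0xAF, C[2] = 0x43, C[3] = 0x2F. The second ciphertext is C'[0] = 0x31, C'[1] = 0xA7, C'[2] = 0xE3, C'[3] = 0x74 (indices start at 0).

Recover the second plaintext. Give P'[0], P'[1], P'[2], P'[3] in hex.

In CTR with a reused counter, both messages share the same keystream S_i, so C_i ⊕ C'_i = P_i ⊕ P'_i and thus P'_i = P_i ⊕ C_i ⊕ C'_i.
P'[0]: 0xEE ⊕ 0x48 ⊕ 0x31 = 0x97.
P'[1]: 0x1C ⊕ 0xAF ⊕ 0xA7 = 0x14.
P'[2]: 0xF7 ⊕ 0x43 ⊕ 0xE3 = 0x57.
P'[3]: 0x9E ⊕ 0x2F ⊕ 0x74 = 0xC5.

P'[0] = 0x97, P'[1] = 0x14, P'[2] = 0x57, P'[3] = 0xC5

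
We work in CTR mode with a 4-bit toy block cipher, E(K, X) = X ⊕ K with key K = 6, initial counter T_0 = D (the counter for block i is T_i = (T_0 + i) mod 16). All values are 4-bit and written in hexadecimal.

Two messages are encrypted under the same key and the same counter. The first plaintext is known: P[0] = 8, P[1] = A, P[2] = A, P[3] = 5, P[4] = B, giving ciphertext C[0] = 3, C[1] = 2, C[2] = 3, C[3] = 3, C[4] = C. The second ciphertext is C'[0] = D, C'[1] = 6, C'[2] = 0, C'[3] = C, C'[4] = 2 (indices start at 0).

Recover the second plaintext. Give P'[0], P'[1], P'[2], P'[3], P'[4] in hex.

In CTR with a reused counter, both messages share the same keystream S_i, so C_i ⊕ C'_i = P_i ⊕ P'_i and thus P'_i = P_i ⊕ C_i ⊕ C'_i.
P'[0]: 8 ⊕ 3 ⊕ D = 6.
P'[1]: A ⊕ 2 ⊕ 6 = E.
P'[2]: A ⊕ 3 ⊕ 0 = 9.
P'[3]: 5 ⊕ 3 ⊕ C = A.
P'[4]: B ⊕ C ⊕ 2 = 5.

P'[0] = 6, P'[1] = E, P'[2] = 9, P'[3] = A, P'[4] = 5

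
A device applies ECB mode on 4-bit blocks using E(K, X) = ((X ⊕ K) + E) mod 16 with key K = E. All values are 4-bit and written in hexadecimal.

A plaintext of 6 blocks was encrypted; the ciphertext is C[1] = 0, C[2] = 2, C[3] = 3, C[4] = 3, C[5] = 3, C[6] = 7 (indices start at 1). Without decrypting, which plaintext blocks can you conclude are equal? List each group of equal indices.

ECB encrypts each block independently with the same key, so equal ciphertext blocks imply equal plaintext blocks.
C[3] = C[4] = C[5] = 3, so P[3] = P[4] = P[5].

P[3] = P[4] = P[5]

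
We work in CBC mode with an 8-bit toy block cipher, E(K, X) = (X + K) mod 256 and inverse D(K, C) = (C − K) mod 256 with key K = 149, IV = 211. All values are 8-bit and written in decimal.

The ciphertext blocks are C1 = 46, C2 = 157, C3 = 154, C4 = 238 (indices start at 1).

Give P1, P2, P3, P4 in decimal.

CBC decryption: P_i = D(K, C_i) ⊕ C_{i−1}, with C_{0} = IV.
P1: D(K, 46) = 153; 153 ⊕ 211 = 74.
P2: D(K, 157) = 8; 8 ⊕ 46 = 38.
P3: D(K, 154) = 5; 5 ⊕ 157 = 152.
P4: D(K, 238) = 89; 89 ⊕ 154 = 195.

P1 = 74, P2 = 38, P3 = 152, P4 = 195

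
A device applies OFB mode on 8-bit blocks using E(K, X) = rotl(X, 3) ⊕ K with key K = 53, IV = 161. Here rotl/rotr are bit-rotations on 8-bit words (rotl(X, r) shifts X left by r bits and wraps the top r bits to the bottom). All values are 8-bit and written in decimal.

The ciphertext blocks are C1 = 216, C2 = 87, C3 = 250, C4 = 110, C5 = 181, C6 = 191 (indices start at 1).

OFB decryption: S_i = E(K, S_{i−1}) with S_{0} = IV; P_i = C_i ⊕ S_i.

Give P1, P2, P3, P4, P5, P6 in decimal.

P1 = 224, P2 = 163, P3 = 104, P4 = 207, P5 = 141, P6 = 75

P1: S = E(K, 161) = 56; 216 ⊕ 56 = 224.
P2: S = E(K, 56) = 244; 87 ⊕ 244 = 163.
P3: S = E(K, 244) = 146; 250 ⊕ 146 = 104.
P4: S = E(K, 146) = 161; 110 ⊕ 161 = 207.
P5: S = E(K, 161) = 56; 181 ⊕ 56 = 141.
P6: S = E(K, 56) = 244; 191 ⊕ 244 = 75.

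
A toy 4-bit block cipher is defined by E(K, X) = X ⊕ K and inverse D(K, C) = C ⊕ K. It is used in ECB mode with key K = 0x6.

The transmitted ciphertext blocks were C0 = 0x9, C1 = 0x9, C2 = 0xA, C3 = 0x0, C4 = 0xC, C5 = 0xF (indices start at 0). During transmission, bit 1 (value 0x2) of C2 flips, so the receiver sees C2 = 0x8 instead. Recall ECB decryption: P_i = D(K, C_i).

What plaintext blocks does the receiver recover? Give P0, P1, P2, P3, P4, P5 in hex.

P0 = 0xF, P1 = 0xF, P2 = 0xE, P3 = 0x6, P4 = 0xA, P5 = 0x9

Only C2 changed, to 0x8. In ECB, a change in C_i affects only P_i. Decrypting the received ciphertext:
P0: D(K, 0x9) = 0xF.
P1: D(K, 0x9) = 0xF.
P2: D(K, 0x8) = 0xE.
P3: D(K, 0x0) = 0x6.
P4: D(K, 0xC) = 0xA.
P5: D(K, 0xF) = 0x9.
Blocks that differ from the original plaintext: P2.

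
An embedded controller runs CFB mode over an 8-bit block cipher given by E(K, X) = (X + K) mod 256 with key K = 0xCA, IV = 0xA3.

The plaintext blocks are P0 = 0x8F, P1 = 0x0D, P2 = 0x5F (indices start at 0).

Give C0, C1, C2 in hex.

C0 = 0xE2, C1 = 0xA1, C2 = 0x34

CFB encryption: C_i = P_i ⊕ E(K, C_{i−1}), with C_{−1} = IV.
C0: E(K, 0xA3) = 0x6D; 0x8F ⊕ 0x6D = 0xE2.
C1: E(K, 0xE2) = 0xAC; 0x0D ⊕ 0xAC = 0xA1.
C2: E(K, 0xA1) = 0x6B; 0x5F ⊕ 0x6B = 0x34.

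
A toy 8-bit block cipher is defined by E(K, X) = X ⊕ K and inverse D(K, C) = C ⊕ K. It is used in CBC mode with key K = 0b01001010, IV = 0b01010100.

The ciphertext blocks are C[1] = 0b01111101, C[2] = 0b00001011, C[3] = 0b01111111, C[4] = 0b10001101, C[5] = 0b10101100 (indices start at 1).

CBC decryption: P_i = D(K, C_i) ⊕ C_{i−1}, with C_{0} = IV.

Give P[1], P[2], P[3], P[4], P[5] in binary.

P[1] = 0b01100011, P[2] = 0b00111100, P[3] = 0b00111110, P[4] = 0b10111000, P[5] = 0b01101011

P[1]: D(K, 0b01111101) = 0b00110111; 0b00110111 ⊕ 0b01010100 = 0b01100011.
P[2]: D(K, 0b00001011) = 0b01000001; 0b01000001 ⊕ 0b01111101 = 0b00111100.
P[3]: D(K, 0b01111111) = 0b00110101; 0b00110101 ⊕ 0b00001011 = 0b00111110.
P[4]: D(K, 0b10001101) = 0b11000111; 0b11000111 ⊕ 0b01111111 = 0b10111000.
P[5]: D(K, 0b10101100) = 0b11100110; 0b11100110 ⊕ 0b10001101 = 0b01101011.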